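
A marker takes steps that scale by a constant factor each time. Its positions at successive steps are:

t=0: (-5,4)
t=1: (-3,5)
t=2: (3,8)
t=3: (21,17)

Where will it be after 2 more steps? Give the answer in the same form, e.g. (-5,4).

Step-to-step displacements: (+2,+1), (+6,+3), (+18,+9); each is 3× the previous.
step 4: (21,17) + (+54,+27) → (75,44)
step 5: (75,44) + (+162,+81) → (237,125)

(237,125)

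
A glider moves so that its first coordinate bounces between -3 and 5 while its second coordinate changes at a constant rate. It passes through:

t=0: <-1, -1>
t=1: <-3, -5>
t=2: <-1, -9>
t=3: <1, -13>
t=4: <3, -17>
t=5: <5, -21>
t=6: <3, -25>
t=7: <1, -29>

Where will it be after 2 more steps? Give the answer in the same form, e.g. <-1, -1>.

<-3, -37>

The first coordinate travels 2 per step and bounces off the walls at -3 and 5.
  step 8: 1 → -1
  step 9: -1 → -3
The second coordinate changes by -4 each step: at step 9 it is -37.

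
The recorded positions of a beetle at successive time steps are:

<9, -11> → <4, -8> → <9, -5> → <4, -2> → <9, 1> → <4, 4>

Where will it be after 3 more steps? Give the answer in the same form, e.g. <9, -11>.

The moves between consecutive positions are <-5, +3>, <+5, +3>, <-5, +3>, <+5, +3>, <-5, +3>; they repeat the 2-cycle [<-5, +3>, <+5, +3>].
step 6: apply <+5, +3> → <9, 7>
step 7: apply <-5, +3> → <4, 10>
step 8: apply <+5, +3> → <9, 13>

<9, 13>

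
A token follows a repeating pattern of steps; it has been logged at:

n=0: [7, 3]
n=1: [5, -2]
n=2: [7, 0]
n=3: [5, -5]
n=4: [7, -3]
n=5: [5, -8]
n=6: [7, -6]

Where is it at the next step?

Step-to-step displacements: [-2, -5], [+2, +2], [-2, -5], [+2, +2], [-2, -5], [+2, +2] — a repeating cycle of length 2.
step 7: apply [-2, -5] → [5, -11]

[5, -11]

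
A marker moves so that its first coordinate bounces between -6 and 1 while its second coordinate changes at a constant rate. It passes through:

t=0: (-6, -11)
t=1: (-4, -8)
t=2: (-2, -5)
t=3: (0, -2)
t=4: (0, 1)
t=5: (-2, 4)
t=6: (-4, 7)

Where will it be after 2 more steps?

The first coordinate reflects between -6 and 1, moving 2 per step.
  step 7: -4 → -6
  step 8: -6 → -4
The second coordinate changes by +3 each step: at step 8 it is 13.

(-4, 13)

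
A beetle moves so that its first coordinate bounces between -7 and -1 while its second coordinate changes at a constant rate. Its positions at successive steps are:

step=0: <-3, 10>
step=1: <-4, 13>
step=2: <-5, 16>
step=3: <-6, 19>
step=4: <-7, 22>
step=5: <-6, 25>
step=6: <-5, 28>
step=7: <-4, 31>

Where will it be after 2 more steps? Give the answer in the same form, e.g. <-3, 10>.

<-2, 37>

The first coordinate reflects between -7 and -1, moving 1 per step.
  step 8: -4 → -3
  step 9: -3 → -2
The second coordinate changes by +3 each step: at step 9 it is 37.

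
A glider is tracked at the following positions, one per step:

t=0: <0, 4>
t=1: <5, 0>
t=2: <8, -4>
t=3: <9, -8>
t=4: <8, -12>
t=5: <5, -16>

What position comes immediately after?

<0, -20>

Taking differences between consecutive positions: <+5, -4>, <+3, -4>, <+1, -4>, <-1, -4>, <-3, -4>. These grow by <-2, +0> each step.
step 6: <5, -16> + <-5, -4> → <0, -20>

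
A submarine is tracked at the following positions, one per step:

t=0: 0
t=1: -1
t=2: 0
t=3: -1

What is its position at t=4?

Consecutive displacements -1, +1, -1 scale by a factor of -1 each step.
step 4: -1 + 1 → 0

0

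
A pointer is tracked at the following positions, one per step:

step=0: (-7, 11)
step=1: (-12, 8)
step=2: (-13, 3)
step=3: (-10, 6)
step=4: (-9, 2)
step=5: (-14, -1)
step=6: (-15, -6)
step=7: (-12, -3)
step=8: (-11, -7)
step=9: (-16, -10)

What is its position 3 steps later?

Step-to-step displacements: (-5, -3), (-1, -5), (+3, +3), (+1, -4), (-5, -3), (-1, -5), (+3, +3), (+1, -4), (-5, -3) — a repeating cycle of length 4.
step 10: apply (-1, -5) → (-17, -15)
step 11: apply (+3, +3) → (-14, -12)
step 12: apply (+1, -4) → (-13, -16)

(-13, -16)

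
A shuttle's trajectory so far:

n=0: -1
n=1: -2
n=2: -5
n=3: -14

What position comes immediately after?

Consecutive displacements -1, -3, -9 scale by a factor of 3 each step.
step 4: -14 − 27 → -41

-41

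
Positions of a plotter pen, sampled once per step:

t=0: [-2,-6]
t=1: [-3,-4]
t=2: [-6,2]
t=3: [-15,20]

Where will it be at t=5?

[-123,236]

Consecutive displacements [-1,+2], [-3,+6], [-9,+18] scale by a factor of 3 each step.
step 4: [-15,20] + [-27,+54] → [-42,74]
step 5: [-42,74] + [-81,+162] → [-123,236]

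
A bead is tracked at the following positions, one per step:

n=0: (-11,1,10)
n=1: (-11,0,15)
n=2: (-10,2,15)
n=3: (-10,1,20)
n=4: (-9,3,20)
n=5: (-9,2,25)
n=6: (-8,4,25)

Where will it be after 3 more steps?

Step-to-step displacements: (+0,-1,+5), (+1,+2,+0), (+0,-1,+5), (+1,+2,+0), (+0,-1,+5), (+1,+2,+0) — a repeating cycle of length 2.
step 7: apply (+0,-1,+5) → (-8,3,30)
step 8: apply (+1,+2,+0) → (-7,5,30)
step 9: apply (+0,-1,+5) → (-7,4,35)

(-7,4,35)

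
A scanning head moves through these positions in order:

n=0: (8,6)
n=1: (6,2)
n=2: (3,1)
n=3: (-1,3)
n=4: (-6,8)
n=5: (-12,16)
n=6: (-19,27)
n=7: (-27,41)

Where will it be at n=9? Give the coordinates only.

(-46,78)

First differences are (-2,-4), (-3,-1), (-4,+2), (-5,+5), (-6,+8), (-7,+11), (-8,+14); their common second difference is (-1,+3) (constant acceleration).
step 8: (-27,41) + (-9,+17) → (-36,58)
step 9: (-36,58) + (-10,+20) → (-46,78)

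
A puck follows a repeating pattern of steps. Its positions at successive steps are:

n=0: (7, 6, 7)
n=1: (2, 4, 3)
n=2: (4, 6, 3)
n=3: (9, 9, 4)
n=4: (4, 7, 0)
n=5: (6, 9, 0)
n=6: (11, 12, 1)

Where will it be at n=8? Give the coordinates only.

(8, 12, -3)

The moves between consecutive positions are (-5, -2, -4), (+2, +2, +0), (+5, +3, +1), (-5, -2, -4), (+2, +2, +0), (+5, +3, +1); they repeat the 3-cycle [(-5, -2, -4), (+2, +2, +0), (+5, +3, +1)].
step 7: apply (-5, -2, -4) → (6, 10, -3)
step 8: apply (+2, +2, +0) → (8, 12, -3)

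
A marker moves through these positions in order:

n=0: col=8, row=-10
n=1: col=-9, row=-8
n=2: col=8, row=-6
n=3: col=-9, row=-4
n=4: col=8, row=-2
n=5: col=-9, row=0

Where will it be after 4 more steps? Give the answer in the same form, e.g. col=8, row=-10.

col=-9, row=8

Col: cycles through 8, -9 every 2 steps. Step 9 lands at position 1 of the cycle → -9.
Row: linear, +2 per step → 8 at step 9.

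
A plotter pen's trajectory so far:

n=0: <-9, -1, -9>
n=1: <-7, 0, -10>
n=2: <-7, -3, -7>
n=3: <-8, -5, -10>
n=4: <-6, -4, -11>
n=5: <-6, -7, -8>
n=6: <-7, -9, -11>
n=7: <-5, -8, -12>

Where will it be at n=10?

The moves between consecutive positions are <+2, +1, -1>, <+0, -3, +3>, <-1, -2, -3>, <+2, +1, -1>, <+0, -3, +3>, <-1, -2, -3>, <+2, +1, -1>; they repeat the 3-cycle [<+2, +1, -1>, <+0, -3, +3>, <-1, -2, -3>].
step 8: apply <+0, -3, +3> → <-5, -11, -9>
step 9: apply <-1, -2, -3> → <-6, -13, -12>
step 10: apply <+2, +1, -1> → <-4, -12, -13>

<-4, -12, -13>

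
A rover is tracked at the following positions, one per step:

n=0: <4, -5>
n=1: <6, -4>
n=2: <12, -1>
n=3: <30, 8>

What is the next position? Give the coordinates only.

Consecutive displacements <+2, +1>, <+6, +3>, <+18, +9> scale by a factor of 3 each step.
step 4: <30, 8> + <+54, +27> → <84, 35>

<84, 35>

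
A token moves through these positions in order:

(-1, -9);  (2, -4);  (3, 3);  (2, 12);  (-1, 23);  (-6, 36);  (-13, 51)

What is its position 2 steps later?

(-33, 87)

Successive displacements: (+3, +5), (+1, +7), (-1, +9), (-3, +11), (-5, +13), (-7, +15) — each changes by (-2, +2).
step 7: (-13, 51) + (-9, +17) → (-22, 68)
step 8: (-22, 68) + (-11, +19) → (-33, 87)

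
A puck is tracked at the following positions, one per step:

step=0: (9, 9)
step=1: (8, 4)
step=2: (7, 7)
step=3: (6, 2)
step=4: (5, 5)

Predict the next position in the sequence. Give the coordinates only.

The moves between consecutive positions are (-1, -5), (-1, +3), (-1, -5), (-1, +3); they repeat the 2-cycle [(-1, -5), (-1, +3)].
step 5: apply (-1, -5) → (4, 0)

(4, 0)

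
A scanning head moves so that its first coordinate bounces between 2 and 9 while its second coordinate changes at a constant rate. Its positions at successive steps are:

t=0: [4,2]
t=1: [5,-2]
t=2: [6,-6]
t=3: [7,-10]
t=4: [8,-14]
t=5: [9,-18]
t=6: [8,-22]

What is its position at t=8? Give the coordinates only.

[6,-30]

The first coordinate reflects between 2 and 9, moving 1 per step.
  step 7: 8 → 7
  step 8: 7 → 6
The second coordinate changes by -4 each step: at step 8 it is -30.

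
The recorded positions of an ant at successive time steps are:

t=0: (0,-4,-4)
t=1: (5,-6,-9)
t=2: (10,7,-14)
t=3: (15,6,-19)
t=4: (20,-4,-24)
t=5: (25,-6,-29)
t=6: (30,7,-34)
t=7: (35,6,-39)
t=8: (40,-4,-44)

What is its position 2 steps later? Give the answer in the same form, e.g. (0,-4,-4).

(50,7,-54)

The first coordinate changes by +5 each step, so at step 10 it is 0 + 10·(5) = 50.
The second coordinate repeats the cycle [-4, -6, 7, 6] with period 4; step 10 mod 4 = 2, giving 7.
The third coordinate changes by -5 each step, so at step 10 it is -4 + 10·(-5) = -54.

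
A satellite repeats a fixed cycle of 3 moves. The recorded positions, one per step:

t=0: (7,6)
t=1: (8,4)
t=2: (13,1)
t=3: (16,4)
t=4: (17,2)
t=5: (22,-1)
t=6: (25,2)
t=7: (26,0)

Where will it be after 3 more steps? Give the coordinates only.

The moves between consecutive positions are (+1,-2), (+5,-3), (+3,+3), (+1,-2), (+5,-3), (+3,+3), (+1,-2); they repeat the 3-cycle [(+1,-2), (+5,-3), (+3,+3)].
step 8: apply (+5,-3) → (31,-3)
step 9: apply (+3,+3) → (34,0)
step 10: apply (+1,-2) → (35,-2)

(35,-2)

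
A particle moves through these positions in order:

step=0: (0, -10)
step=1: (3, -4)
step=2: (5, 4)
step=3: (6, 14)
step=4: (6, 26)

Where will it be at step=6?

First differences are (+3, +6), (+2, +8), (+1, +10), (+0, +12); their common second difference is (-1, +2) (constant acceleration).
step 5: (6, 26) + (-1, +14) → (5, 40)
step 6: (5, 40) + (-2, +16) → (3, 56)

(3, 56)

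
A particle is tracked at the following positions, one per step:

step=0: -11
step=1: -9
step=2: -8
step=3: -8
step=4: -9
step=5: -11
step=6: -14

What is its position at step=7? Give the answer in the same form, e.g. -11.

-18

Taking differences between consecutive positions: +2, +1, +0, -1, -2, -3. These grow by -1 each step.
step 7: -14 − 4 → -18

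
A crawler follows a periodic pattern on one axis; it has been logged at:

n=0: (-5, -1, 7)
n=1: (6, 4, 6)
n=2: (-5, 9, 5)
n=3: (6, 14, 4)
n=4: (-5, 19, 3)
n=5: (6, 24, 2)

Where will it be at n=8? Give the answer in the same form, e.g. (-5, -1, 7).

(-5, 39, -1)

The first coordinate repeats the cycle [-5, 6] with period 2; step 8 mod 2 = 0, giving -5.
The second coordinate changes by +5 each step, so at step 8 it is -1 + 8·(5) = 39.
The third coordinate changes by -1 each step, so at step 8 it is 7 + 8·(-1) = -1.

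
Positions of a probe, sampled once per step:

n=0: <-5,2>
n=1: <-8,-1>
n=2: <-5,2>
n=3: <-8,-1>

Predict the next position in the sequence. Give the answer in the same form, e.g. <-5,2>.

Step-to-step displacements: <-3,-3>, <+3,+3>, <-3,-3>; each is -1× the previous.
step 4: <-8,-1> + <+3,+3> → <-5,2>

<-5,2>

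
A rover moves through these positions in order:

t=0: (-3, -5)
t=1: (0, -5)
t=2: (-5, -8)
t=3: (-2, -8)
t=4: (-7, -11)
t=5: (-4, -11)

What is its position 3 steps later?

Differencing gives (+3, +0), (-5, -3), (+3, +0), (-5, -3), (+3, +0). This is the pattern (+3, +0), (-5, -3) repeated.
step 6: apply (-5, -3) → (-9, -14)
step 7: apply (+3, +0) → (-6, -14)
step 8: apply (-5, -3) → (-11, -17)

(-11, -17)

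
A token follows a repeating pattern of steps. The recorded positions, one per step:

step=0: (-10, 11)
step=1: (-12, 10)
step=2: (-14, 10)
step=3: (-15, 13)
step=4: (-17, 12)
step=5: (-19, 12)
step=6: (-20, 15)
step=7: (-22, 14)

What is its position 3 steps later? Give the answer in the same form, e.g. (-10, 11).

(-27, 16)

The moves between consecutive positions are (-2, -1), (-2, +0), (-1, +3), (-2, -1), (-2, +0), (-1, +3), (-2, -1); they repeat the 3-cycle [(-2, -1), (-2, +0), (-1, +3)].
step 8: apply (-2, +0) → (-24, 14)
step 9: apply (-1, +3) → (-25, 17)
step 10: apply (-2, -1) → (-27, 16)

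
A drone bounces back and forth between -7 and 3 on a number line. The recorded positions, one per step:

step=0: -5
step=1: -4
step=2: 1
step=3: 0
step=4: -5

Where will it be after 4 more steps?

-5

The value travels 5 per step and bounces off the walls at -7 and 3.
  step 5: -5 → -4
  step 6: -4 → 1
  step 7: 1 → 0
  step 8: 0 → -5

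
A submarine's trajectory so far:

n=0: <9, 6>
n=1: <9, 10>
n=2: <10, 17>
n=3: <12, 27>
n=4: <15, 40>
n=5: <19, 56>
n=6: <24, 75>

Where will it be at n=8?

<37, 122>

Successive displacements: <+0, +4>, <+1, +7>, <+2, +10>, <+3, +13>, <+4, +16>, <+5, +19> — each changes by <+1, +3>.
step 7: <24, 75> + <+6, +22> → <30, 97>
step 8: <30, 97> + <+7, +25> → <37, 122>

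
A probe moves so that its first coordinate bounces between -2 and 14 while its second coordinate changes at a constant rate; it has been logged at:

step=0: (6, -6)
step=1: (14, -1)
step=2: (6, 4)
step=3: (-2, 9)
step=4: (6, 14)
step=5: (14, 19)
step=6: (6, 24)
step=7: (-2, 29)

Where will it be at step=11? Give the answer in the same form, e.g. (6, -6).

(-2, 49)

The first coordinate travels 8 per step and bounces off the walls at -2 and 14.
  step 8: -2 → 6
  step 9: 6 → 14
  step 10: 14 → 6
  step 11: 6 → -2
The second coordinate changes by +5 each step: at step 11 it is 49.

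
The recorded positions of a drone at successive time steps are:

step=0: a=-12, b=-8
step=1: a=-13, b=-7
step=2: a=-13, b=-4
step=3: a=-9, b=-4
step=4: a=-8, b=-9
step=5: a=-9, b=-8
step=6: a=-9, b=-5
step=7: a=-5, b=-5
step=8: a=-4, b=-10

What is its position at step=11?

Step-to-step displacements: (-1,+1), (+0,+3), (+4,+0), (+1,-5), (-1,+1), (+0,+3), (+4,+0), (+1,-5) — a repeating cycle of length 4.
step 9: apply (-1,+1) → a=-5, b=-9
step 10: apply (+0,+3) → a=-5, b=-6
step 11: apply (+4,+0) → a=-1, b=-6

a=-1, b=-6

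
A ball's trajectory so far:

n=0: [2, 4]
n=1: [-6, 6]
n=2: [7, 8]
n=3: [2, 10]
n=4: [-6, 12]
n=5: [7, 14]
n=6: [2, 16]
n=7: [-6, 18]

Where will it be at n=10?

[-6, 24]

The first coordinate repeats the cycle [2, -6, 7] with period 3; step 10 mod 3 = 1, giving -6.
The second coordinate changes by +2 each step, so at step 10 it is 4 + 10·(2) = 24.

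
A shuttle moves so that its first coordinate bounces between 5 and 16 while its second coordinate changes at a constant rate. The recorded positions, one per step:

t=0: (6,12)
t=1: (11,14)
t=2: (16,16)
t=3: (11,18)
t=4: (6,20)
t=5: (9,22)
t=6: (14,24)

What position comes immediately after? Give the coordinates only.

(13,26)

The first coordinate travels 5 per step and bounces off the walls at 5 and 16.
  step 7: 14 → 13
The second coordinate changes by +2 each step: at step 7 it is 26.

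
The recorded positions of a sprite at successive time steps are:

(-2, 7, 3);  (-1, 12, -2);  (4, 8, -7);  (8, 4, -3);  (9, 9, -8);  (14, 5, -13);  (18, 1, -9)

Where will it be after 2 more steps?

Differencing gives (+1, +5, -5), (+5, -4, -5), (+4, -4, +4), (+1, +5, -5), (+5, -4, -5), (+4, -4, +4). This is the pattern (+1, +5, -5), (+5, -4, -5), (+4, -4, +4) repeated.
step 7: apply (+1, +5, -5) → (19, 6, -14)
step 8: apply (+5, -4, -5) → (24, 2, -19)

(24, 2, -19)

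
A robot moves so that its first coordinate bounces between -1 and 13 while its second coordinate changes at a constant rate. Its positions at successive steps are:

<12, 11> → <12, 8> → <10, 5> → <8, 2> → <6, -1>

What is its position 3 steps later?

The first coordinate travels 2 per step and bounces off the walls at -1 and 13.
  step 5: 6 → 4
  step 6: 4 → 2
  step 7: 2 → 0
The second coordinate changes by -3 each step: at step 7 it is -10.

<0, -10>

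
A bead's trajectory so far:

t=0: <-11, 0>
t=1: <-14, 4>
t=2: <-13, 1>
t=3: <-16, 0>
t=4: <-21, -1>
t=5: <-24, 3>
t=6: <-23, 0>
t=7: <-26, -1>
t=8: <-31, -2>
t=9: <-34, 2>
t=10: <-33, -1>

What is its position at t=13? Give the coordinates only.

The moves between consecutive positions are <-3, +4>, <+1, -3>, <-3, -1>, <-5, -1>, <-3, +4>, <+1, -3>, <-3, -1>, <-5, -1>, <-3, +4>, <+1, -3>; they repeat the 4-cycle [<-3, +4>, <+1, -3>, <-3, -1>, <-5, -1>].
step 11: apply <-3, -1> → <-36, -2>
step 12: apply <-5, -1> → <-41, -3>
step 13: apply <-3, +4> → <-44, 1>

<-44, 1>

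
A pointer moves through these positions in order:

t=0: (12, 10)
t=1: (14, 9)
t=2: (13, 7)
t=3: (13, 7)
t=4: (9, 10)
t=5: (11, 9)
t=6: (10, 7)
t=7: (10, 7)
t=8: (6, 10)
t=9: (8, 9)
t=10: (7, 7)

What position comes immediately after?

The moves between consecutive positions are (+2, -1), (-1, -2), (+0, +0), (-4, +3), (+2, -1), (-1, -2), (+0, +0), (-4, +3), (+2, -1), (-1, -2); they repeat the 4-cycle [(+2, -1), (-1, -2), (+0, +0), (-4, +3)].
step 11: apply (+0, +0) → (7, 7)

(7, 7)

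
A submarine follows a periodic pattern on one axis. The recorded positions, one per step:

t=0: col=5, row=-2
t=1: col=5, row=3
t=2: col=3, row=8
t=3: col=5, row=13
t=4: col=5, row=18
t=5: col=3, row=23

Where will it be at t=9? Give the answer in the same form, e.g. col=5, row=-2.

col=5, row=43

Col: cycles through 5, 5, 3 every 3 steps. Step 9 lands at position 0 of the cycle → 5.
Row: linear, +5 per step → 43 at step 9.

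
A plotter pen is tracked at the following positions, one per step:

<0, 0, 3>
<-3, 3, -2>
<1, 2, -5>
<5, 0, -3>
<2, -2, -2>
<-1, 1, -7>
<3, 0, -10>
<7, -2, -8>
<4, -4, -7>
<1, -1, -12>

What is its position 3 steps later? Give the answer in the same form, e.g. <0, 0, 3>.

<6, -6, -12>

Step-to-step displacements: <-3, +3, -5>, <+4, -1, -3>, <+4, -2, +2>, <-3, -2, +1>, <-3, +3, -5>, <+4, -1, -3>, <+4, -2, +2>, <-3, -2, +1>, <-3, +3, -5> — a repeating cycle of length 4.
step 10: apply <+4, -1, -3> → <5, -2, -15>
step 11: apply <+4, -2, +2> → <9, -4, -13>
step 12: apply <-3, -2, +1> → <6, -6, -12>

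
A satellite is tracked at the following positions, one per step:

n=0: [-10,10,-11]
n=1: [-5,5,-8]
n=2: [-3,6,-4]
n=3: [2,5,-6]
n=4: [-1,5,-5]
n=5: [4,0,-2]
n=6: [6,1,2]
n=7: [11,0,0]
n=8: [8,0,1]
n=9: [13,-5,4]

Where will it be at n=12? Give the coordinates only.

Step-to-step displacements: [+5,-5,+3], [+2,+1,+4], [+5,-1,-2], [-3,+0,+1], [+5,-5,+3], [+2,+1,+4], [+5,-1,-2], [-3,+0,+1], [+5,-5,+3] — a repeating cycle of length 4.
step 10: apply [+2,+1,+4] → [15,-4,8]
step 11: apply [+5,-1,-2] → [20,-5,6]
step 12: apply [-3,+0,+1] → [17,-5,7]

[17,-5,7]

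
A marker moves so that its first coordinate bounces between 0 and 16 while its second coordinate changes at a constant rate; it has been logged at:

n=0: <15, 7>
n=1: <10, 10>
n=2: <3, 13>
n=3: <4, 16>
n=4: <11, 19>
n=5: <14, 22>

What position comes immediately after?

The first coordinate travels 7 per step and bounces off the walls at 0 and 16.
  step 6: 14 → 7
The second coordinate changes by +3 each step: at step 6 it is 25.

<7, 25>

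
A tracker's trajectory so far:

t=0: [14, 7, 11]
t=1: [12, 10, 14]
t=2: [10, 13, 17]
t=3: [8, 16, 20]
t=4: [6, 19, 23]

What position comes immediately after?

[4, 22, 26]

The position changes by [-2, +3, +3] every step.
step 5: [6, 19, 23] + [-2, +3, +3] → [4, 22, 26]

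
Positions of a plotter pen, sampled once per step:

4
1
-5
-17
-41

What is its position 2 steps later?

The jumps are -3, -6, -12, -24 — a geometric progression with ratio 2.
step 5: -41 − 48 → -89
step 6: -89 − 96 → -185

-185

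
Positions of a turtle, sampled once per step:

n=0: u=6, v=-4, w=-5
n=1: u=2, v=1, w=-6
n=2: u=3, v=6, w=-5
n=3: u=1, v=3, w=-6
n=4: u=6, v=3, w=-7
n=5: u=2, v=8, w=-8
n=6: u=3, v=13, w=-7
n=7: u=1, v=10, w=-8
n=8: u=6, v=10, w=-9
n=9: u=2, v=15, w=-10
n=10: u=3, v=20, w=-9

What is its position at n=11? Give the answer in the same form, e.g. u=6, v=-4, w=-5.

The moves between consecutive positions are (-4, +5, -1), (+1, +5, +1), (-2, -3, -1), (+5, +0, -1), (-4, +5, -1), (+1, +5, +1), (-2, -3, -1), (+5, +0, -1), (-4, +5, -1), (+1, +5, +1); they repeat the 4-cycle [(-4, +5, -1), (+1, +5, +1), (-2, -3, -1), (+5, +0, -1)].
step 11: apply (-2, -3, -1) → u=1, v=17, w=-10

u=1, v=17, w=-10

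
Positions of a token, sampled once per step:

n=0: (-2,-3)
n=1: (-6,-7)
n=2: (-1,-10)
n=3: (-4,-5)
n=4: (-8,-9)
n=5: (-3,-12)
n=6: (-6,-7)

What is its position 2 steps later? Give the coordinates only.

Differencing gives (-4,-4), (+5,-3), (-3,+5), (-4,-4), (+5,-3), (-3,+5). This is the pattern (-4,-4), (+5,-3), (-3,+5) repeated.
step 7: apply (-4,-4) → (-10,-11)
step 8: apply (+5,-3) → (-5,-14)

(-5,-14)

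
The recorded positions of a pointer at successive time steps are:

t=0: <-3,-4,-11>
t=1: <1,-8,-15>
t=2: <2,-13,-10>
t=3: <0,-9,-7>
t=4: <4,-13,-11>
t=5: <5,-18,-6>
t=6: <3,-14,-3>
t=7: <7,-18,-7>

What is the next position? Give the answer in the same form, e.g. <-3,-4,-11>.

<8,-23,-2>

Step-to-step displacements: <+4,-4,-4>, <+1,-5,+5>, <-2,+4,+3>, <+4,-4,-4>, <+1,-5,+5>, <-2,+4,+3>, <+4,-4,-4> — a repeating cycle of length 3.
step 8: apply <+1,-5,+5> → <8,-23,-2>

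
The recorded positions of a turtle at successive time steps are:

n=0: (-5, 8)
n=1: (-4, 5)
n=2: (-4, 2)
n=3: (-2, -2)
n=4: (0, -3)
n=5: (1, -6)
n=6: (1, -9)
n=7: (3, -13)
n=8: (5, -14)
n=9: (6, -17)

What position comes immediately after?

(6, -20)

Differencing gives (+1, -3), (+0, -3), (+2, -4), (+2, -1), (+1, -3), (+0, -3), (+2, -4), (+2, -1), (+1, -3). This is the pattern (+1, -3), (+0, -3), (+2, -4), (+2, -1) repeated.
step 10: apply (+0, -3) → (6, -20)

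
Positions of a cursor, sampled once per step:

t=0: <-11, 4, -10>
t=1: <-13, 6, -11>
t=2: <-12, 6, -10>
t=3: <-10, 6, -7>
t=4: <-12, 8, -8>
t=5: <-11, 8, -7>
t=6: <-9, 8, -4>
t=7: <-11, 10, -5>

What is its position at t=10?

<-10, 12, -2>

The moves between consecutive positions are <-2, +2, -1>, <+1, +0, +1>, <+2, +0, +3>, <-2, +2, -1>, <+1, +0, +1>, <+2, +0, +3>, <-2, +2, -1>; they repeat the 3-cycle [<-2, +2, -1>, <+1, +0, +1>, <+2, +0, +3>].
step 8: apply <+1, +0, +1> → <-10, 10, -4>
step 9: apply <+2, +0, +3> → <-8, 10, -1>
step 10: apply <-2, +2, -1> → <-10, 12, -2>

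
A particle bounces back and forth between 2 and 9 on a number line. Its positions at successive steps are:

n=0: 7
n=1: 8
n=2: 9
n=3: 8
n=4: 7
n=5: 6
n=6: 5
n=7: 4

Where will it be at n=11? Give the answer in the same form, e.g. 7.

4

The value travels 1 per step and bounces off the walls at 2 and 9.
  step 8: 4 → 3
  step 9: 3 → 2
  step 10: 2 → 3
  step 11: 3 → 4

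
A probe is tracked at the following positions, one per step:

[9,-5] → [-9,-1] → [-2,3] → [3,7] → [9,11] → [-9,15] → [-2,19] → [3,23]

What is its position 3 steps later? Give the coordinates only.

The first coordinate repeats the cycle [9, -9, -2, 3] with period 4; step 10 mod 4 = 2, giving -2.
The second coordinate changes by +4 each step, so at step 10 it is -5 + 10·(4) = 35.

[-2,35]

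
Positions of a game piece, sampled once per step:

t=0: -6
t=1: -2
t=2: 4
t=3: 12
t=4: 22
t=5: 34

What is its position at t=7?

Taking differences between consecutive positions: +4, +6, +8, +10, +12. These grow by +2 each step.
step 6: 34 + 14 → 48
step 7: 48 + 16 → 64

64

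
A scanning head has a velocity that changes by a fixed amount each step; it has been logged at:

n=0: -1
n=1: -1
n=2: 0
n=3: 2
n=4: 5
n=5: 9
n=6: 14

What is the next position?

20

Successive displacements: +0, +1, +2, +3, +4, +5 — each changes by +1.
step 7: 14 + 6 → 20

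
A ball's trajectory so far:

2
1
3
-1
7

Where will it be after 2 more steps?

23

Consecutive displacements -1, +2, -4, +8 scale by a factor of -2 each step.
step 5: 7 − 16 → -9
step 6: -9 + 32 → 23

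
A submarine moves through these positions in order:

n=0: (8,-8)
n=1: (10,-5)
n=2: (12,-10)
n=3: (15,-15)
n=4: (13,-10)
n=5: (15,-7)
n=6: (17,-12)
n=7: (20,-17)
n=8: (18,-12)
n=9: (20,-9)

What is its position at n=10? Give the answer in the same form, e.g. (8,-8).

(22,-14)

Step-to-step displacements: (+2,+3), (+2,-5), (+3,-5), (-2,+5), (+2,+3), (+2,-5), (+3,-5), (-2,+5), (+2,+3) — a repeating cycle of length 4.
step 10: apply (+2,-5) → (22,-14)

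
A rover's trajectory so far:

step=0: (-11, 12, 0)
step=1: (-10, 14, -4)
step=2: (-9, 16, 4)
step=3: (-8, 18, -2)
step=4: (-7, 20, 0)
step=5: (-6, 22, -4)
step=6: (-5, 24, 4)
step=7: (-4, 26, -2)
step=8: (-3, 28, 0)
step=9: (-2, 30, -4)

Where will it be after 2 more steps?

(0, 34, -2)

First: linear, +1 per step → 0 at step 11.
Second: linear, +2 per step → 34 at step 11.
Third: cycles through 0, -4, 4, -2 every 4 steps. Step 11 lands at position 3 of the cycle → -2.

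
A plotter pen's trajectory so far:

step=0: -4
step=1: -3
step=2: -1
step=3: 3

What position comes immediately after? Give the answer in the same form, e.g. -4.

11

Consecutive displacements +1, +2, +4 scale by a factor of 2 each step.
step 4: 3 + 8 → 11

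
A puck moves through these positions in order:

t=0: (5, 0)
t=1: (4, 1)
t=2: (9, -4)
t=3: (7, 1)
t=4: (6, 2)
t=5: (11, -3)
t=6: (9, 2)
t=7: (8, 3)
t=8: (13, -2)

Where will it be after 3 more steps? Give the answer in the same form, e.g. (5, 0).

The moves between consecutive positions are (-1, +1), (+5, -5), (-2, +5), (-1, +1), (+5, -5), (-2, +5), (-1, +1), (+5, -5); they repeat the 3-cycle [(-1, +1), (+5, -5), (-2, +5)].
step 9: apply (-2, +5) → (11, 3)
step 10: apply (-1, +1) → (10, 4)
step 11: apply (+5, -5) → (15, -1)

(15, -1)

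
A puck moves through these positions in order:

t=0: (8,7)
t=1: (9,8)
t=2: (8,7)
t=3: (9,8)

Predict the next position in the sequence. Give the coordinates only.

The jumps are (+1,+1), (-1,-1), (+1,+1) — a geometric progression with ratio -1.
step 4: (9,8) + (-1,-1) → (8,7)

(8,7)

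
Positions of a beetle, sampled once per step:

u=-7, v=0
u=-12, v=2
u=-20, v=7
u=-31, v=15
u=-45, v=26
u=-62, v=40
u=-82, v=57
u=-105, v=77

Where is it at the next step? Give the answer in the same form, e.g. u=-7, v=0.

First differences are (-5, +2), (-8, +5), (-11, +8), (-14, +11), (-17, +14), (-20, +17), (-23, +20); their common second difference is (-3, +3) (constant acceleration).
step 8: u=-105, v=77 + (-26, +23) → u=-131, v=100

u=-131, v=100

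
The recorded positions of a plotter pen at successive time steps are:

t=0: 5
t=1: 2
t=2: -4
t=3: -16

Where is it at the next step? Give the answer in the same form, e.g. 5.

-40

Step-to-step displacements: -3, -6, -12; each is 2× the previous.
step 4: -16 − 24 → -40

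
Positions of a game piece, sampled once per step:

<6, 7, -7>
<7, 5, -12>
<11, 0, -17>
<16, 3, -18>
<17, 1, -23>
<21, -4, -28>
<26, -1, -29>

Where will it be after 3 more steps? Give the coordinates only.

Step-to-step displacements: <+1, -2, -5>, <+4, -5, -5>, <+5, +3, -1>, <+1, -2, -5>, <+4, -5, -5>, <+5, +3, -1> — a repeating cycle of length 3.
step 7: apply <+1, -2, -5> → <27, -3, -34>
step 8: apply <+4, -5, -5> → <31, -8, -39>
step 9: apply <+5, +3, -1> → <36, -5, -40>

<36, -5, -40>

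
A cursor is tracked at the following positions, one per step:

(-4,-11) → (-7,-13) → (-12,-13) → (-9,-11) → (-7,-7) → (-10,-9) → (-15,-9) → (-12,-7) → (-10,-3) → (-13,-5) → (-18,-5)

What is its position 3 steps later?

The moves between consecutive positions are (-3,-2), (-5,+0), (+3,+2), (+2,+4), (-3,-2), (-5,+0), (+3,+2), (+2,+4), (-3,-2), (-5,+0); they repeat the 4-cycle [(-3,-2), (-5,+0), (+3,+2), (+2,+4)].
step 11: apply (+3,+2) → (-15,-3)
step 12: apply (+2,+4) → (-13,1)
step 13: apply (-3,-2) → (-16,-1)

(-16,-1)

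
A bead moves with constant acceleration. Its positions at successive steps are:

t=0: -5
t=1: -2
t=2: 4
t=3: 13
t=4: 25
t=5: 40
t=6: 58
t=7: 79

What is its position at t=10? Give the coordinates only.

160

Taking differences between consecutive positions: +3, +6, +9, +12, +15, +18, +21. These grow by +3 each step.
step 8: 79 + 24 → 103
step 9: 103 + 27 → 130
step 10: 130 + 30 → 160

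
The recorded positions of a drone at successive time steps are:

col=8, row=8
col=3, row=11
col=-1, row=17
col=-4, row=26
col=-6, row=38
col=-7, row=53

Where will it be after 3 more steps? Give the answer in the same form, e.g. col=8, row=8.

First differences are (-5, +3), (-4, +6), (-3, +9), (-2, +12), (-1, +15); their common second difference is (+1, +3) (constant acceleration).
step 6: col=-7, row=53 + (+0, +18) → col=-7, row=71
step 7: col=-7, row=71 + (+1, +21) → col=-6, row=92
step 8: col=-6, row=92 + (+2, +24) → col=-4, row=116

col=-4, row=116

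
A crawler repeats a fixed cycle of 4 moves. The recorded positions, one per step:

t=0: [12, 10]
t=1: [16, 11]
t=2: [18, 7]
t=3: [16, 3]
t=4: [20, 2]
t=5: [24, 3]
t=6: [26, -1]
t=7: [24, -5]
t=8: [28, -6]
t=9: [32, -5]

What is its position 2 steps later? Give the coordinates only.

[32, -13]

The moves between consecutive positions are [+4, +1], [+2, -4], [-2, -4], [+4, -1], [+4, +1], [+2, -4], [-2, -4], [+4, -1], [+4, +1]; they repeat the 4-cycle [[+4, +1], [+2, -4], [-2, -4], [+4, -1]].
step 10: apply [+2, -4] → [34, -9]
step 11: apply [-2, -4] → [32, -13]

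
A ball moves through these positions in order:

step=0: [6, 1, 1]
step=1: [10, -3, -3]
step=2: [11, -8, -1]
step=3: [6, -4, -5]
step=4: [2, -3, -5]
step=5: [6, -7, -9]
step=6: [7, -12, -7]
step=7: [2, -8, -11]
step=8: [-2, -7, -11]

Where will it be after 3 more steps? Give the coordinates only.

[-2, -12, -17]

Differencing gives [+4, -4, -4], [+1, -5, +2], [-5, +4, -4], [-4, +1, +0], [+4, -4, -4], [+1, -5, +2], [-5, +4, -4], [-4, +1, +0]. This is the pattern [+4, -4, -4], [+1, -5, +2], [-5, +4, -4], [-4, +1, +0] repeated.
step 9: apply [+4, -4, -4] → [2, -11, -15]
step 10: apply [+1, -5, +2] → [3, -16, -13]
step 11: apply [-5, +4, -4] → [-2, -12, -17]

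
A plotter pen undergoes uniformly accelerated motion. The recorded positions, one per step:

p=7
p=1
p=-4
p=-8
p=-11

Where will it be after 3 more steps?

p=-14

Successive displacements: -6, -5, -4, -3 — each changes by +1.
step 5: -11 − 2 → p=-13
step 6: -13 − 1 → p=-14
step 7: -14 + 0 → p=-14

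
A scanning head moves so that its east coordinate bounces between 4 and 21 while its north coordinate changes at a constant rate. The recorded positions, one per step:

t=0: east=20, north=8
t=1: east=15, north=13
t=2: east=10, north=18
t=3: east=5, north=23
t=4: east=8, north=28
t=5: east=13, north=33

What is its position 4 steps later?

east=9, north=53

The east coordinate reflects between 4 and 21, moving 5 per step.
  step 6: 13 → 18
  step 7: 18 → 19
  step 8: 19 → 14
  step 9: 14 → 9
The north coordinate changes by +5 each step: at step 9 it is 53.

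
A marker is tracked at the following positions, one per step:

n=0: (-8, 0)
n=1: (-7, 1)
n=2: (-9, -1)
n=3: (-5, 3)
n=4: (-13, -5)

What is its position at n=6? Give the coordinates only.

(-29, -21)

Consecutive displacements (+1, +1), (-2, -2), (+4, +4), (-8, -8) scale by a factor of -2 each step.
step 5: (-13, -5) + (+16, +16) → (3, 11)
step 6: (3, 11) + (-32, -32) → (-29, -21)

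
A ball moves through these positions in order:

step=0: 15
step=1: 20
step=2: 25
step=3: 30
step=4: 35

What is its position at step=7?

50

Each step adds +5 to the position.
step 5: 35 + 5 → 40
step 6: 40 + 5 → 45
step 7: 45 + 5 → 50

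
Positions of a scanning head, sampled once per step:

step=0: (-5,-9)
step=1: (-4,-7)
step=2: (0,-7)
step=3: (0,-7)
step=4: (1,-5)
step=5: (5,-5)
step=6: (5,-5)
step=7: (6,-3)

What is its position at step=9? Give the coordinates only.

Differencing gives (+1,+2), (+4,+0), (+0,+0), (+1,+2), (+4,+0), (+0,+0), (+1,+2). This is the pattern (+1,+2), (+4,+0), (+0,+0) repeated.
step 8: apply (+4,+0) → (10,-3)
step 9: apply (+0,+0) → (10,-3)

(10,-3)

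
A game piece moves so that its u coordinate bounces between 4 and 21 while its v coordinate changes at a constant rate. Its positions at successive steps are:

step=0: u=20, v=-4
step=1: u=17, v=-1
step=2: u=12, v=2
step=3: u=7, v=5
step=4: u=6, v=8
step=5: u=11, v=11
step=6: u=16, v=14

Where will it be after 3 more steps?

u=11, v=23

The u coordinate reflects between 4 and 21, moving 5 per step.
  step 7: 16 → 21
  step 8: 21 → 16
  step 9: 16 → 11
The v coordinate changes by +3 each step: at step 9 it is 23.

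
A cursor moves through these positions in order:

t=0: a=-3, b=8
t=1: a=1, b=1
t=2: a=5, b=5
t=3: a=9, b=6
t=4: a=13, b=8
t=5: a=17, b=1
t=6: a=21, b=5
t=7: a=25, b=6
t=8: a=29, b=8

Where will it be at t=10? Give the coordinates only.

a=37, b=5

A: linear, +4 per step → 37 at step 10.
B: cycles through 8, 1, 5, 6 every 4 steps. Step 10 lands at position 2 of the cycle → 5.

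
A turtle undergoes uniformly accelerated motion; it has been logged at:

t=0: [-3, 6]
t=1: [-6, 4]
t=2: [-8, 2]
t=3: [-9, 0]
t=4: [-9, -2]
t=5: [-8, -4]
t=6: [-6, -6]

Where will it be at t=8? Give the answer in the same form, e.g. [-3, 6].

[1, -10]

Successive displacements: [-3, -2], [-2, -2], [-1, -2], [+0, -2], [+1, -2], [+2, -2] — each changes by [+1, +0].
step 7: [-6, -6] + [+3, -2] → [-3, -8]
step 8: [-3, -8] + [+4, -2] → [1, -10]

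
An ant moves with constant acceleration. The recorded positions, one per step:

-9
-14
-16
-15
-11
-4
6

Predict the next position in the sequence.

Successive displacements: -5, -2, +1, +4, +7, +10 — each changes by +3.
step 7: 6 + 13 → 19

19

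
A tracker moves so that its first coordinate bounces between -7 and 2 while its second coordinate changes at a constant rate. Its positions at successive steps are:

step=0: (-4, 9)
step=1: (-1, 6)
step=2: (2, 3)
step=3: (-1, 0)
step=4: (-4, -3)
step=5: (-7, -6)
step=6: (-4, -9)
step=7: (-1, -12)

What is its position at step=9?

(-1, -18)

The first coordinate travels 3 per step and bounces off the walls at -7 and 2.
  step 8: -1 → 2
  step 9: 2 → -1
The second coordinate changes by -3 each step: at step 9 it is -18.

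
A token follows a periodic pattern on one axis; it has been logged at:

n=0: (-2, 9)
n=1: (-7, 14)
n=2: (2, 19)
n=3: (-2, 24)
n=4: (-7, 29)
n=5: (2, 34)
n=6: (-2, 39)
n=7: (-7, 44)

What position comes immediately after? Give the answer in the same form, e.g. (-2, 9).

The first coordinate repeats the cycle [-2, -7, 2] with period 3; step 8 mod 3 = 2, giving 2.
The second coordinate changes by +5 each step, so at step 8 it is 9 + 8·(5) = 49.

(2, 49)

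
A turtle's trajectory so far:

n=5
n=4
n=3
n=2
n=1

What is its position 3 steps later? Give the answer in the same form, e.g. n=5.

n=-2

The position changes by -1 every step.
step 5: 1 − 1 → n=0
step 6: 0 − 1 → n=-1
step 7: -1 − 1 → n=-2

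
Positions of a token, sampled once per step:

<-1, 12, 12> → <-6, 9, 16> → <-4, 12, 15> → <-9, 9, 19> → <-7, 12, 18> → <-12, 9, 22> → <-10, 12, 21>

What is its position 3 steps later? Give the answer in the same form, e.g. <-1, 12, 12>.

Differencing gives <-5, -3, +4>, <+2, +3, -1>, <-5, -3, +4>, <+2, +3, -1>, <-5, -3, +4>, <+2, +3, -1>. This is the pattern <-5, -3, +4>, <+2, +3, -1> repeated.
step 7: apply <-5, -3, +4> → <-15, 9, 25>
step 8: apply <+2, +3, -1> → <-13, 12, 24>
step 9: apply <-5, -3, +4> → <-18, 9, 28>

<-18, 9, 28>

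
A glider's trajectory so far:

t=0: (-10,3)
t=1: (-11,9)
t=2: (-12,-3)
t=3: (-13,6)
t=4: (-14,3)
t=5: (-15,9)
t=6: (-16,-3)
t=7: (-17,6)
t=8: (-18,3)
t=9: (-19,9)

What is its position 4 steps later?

(-23,9)

The first coordinate changes by -1 each step, so at step 13 it is -10 + 13·(-1) = -23.
The second coordinate repeats the cycle [3, 9, -3, 6] with period 4; step 13 mod 4 = 1, giving 9.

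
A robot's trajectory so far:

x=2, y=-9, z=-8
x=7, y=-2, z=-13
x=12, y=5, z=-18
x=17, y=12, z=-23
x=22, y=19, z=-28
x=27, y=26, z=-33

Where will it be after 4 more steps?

Each step adds (+5, +7, -5) to the position.
step 6: x=27, y=26, z=-33 + (+5, +7, -5) → x=32, y=33, z=-38
step 7: x=32, y=33, z=-38 + (+5, +7, -5) → x=37, y=40, z=-43
step 8: x=37, y=40, z=-43 + (+5, +7, -5) → x=42, y=47, z=-48
step 9: x=42, y=47, z=-48 + (+5, +7, -5) → x=47, y=54, z=-53

x=47, y=54, z=-53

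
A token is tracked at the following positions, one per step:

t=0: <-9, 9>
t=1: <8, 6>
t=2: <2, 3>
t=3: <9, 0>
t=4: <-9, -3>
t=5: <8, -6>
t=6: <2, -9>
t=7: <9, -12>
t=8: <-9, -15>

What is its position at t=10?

<2, -21>

First: cycles through -9, 8, 2, 9 every 4 steps. Step 10 lands at position 2 of the cycle → 2.
Second: linear, -3 per step → -21 at step 10.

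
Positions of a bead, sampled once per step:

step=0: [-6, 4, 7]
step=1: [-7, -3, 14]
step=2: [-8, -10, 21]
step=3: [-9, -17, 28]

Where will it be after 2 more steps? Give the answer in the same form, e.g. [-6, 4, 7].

The position changes by [-1, -7, +7] every step.
step 4: [-9, -17, 28] + [-1, -7, +7] → [-10, -24, 35]
step 5: [-10, -24, 35] + [-1, -7, +7] → [-11, -31, 42]

[-11, -31, 42]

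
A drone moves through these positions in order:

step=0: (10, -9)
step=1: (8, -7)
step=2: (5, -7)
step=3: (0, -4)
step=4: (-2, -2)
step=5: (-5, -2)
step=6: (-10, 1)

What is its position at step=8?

(-15, 3)

The moves between consecutive positions are (-2, +2), (-3, +0), (-5, +3), (-2, +2), (-3, +0), (-5, +3); they repeat the 3-cycle [(-2, +2), (-3, +0), (-5, +3)].
step 7: apply (-2, +2) → (-12, 3)
step 8: apply (-3, +0) → (-15, 3)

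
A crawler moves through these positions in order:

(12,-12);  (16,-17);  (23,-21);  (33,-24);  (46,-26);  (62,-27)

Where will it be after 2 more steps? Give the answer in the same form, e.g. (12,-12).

(103,-26)

Taking differences between consecutive positions: (+4,-5), (+7,-4), (+10,-3), (+13,-2), (+16,-1). These grow by (+3,+1) each step.
step 6: (62,-27) + (+19,+0) → (81,-27)
step 7: (81,-27) + (+22,+1) → (103,-26)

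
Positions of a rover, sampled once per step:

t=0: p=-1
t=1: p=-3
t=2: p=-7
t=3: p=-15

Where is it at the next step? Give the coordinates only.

Step-to-step displacements: -2, -4, -8; each is 2× the previous.
step 4: -15 − 16 → p=-31

p=-31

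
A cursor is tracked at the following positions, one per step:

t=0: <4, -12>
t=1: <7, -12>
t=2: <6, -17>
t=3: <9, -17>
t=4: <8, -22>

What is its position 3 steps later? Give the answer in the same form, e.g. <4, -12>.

Differencing gives <+3, +0>, <-1, -5>, <+3, +0>, <-1, -5>. This is the pattern <+3, +0>, <-1, -5> repeated.
step 5: apply <+3, +0> → <11, -22>
step 6: apply <-1, -5> → <10, -27>
step 7: apply <+3, +0> → <13, -27>

<13, -27>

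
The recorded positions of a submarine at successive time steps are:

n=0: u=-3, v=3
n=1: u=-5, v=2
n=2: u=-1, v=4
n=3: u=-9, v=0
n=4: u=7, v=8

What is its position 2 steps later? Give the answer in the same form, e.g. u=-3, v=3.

The jumps are (-2,-1), (+4,+2), (-8,-4), (+16,+8) — a geometric progression with ratio -2.
step 5: u=7, v=8 + (-32,-16) → u=-25, v=-8
step 6: u=-25, v=-8 + (+64,+32) → u=39, v=24

u=39, v=24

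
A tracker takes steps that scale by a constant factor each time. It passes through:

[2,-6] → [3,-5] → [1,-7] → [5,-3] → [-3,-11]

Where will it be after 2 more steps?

The jumps are [+1,+1], [-2,-2], [+4,+4], [-8,-8] — a geometric progression with ratio -2.
step 5: [-3,-11] + [+16,+16] → [13,5]
step 6: [13,5] + [-32,-32] → [-19,-27]

[-19,-27]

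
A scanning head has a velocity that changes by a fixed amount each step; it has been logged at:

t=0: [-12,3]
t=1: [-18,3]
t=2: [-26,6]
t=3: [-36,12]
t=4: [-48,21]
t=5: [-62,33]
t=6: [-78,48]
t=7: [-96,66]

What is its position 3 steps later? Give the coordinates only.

First differences are [-6,+0], [-8,+3], [-10,+6], [-12,+9], [-14,+12], [-16,+15], [-18,+18]; their common second difference is [-2,+3] (constant acceleration).
step 8: [-96,66] + [-20,+21] → [-116,87]
step 9: [-116,87] + [-22,+24] → [-138,111]
step 10: [-138,111] + [-24,+27] → [-162,138]

[-162,138]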